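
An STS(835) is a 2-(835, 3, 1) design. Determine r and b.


An STS(v) is a 2-(v, 3, 1) BIBD: block size k = 3, λ = 1.
Replication: r(k − 1) = λ(v − 1) ⇒ r·2 = 835 − 1 = 834 ⇒ r = 417.
Block count: b = v(v − 1)/6 = 835·834/6 = 696390/6 = 116065.
(Check via bk = vr: 116065·3 = 348195 = 835·417 = 348195 ✓.)

r = 417, b = 116065.


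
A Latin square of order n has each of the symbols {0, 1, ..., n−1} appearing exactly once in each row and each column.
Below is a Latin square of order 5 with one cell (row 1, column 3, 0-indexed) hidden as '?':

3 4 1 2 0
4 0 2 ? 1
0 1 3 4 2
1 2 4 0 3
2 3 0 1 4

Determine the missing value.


Row 1 contains symbols [0, 1, 2, 4] — missing [3].
Column 3 contains symbols [0, 1, 2, 4] — missing [3].
The missing symbol must appear in both missing sets; intersection = [3].
Therefore the hidden value is 3.

Missing value = 3.


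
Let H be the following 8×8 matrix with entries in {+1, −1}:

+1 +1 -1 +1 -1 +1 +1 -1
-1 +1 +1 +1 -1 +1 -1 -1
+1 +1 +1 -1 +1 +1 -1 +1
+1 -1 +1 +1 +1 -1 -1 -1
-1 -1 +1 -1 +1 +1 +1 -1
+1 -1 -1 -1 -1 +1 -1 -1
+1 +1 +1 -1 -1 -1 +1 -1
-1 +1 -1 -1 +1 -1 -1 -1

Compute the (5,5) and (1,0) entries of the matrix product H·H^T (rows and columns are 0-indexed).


Row 0 of H: [1, 1, -1, 1, -1, 1, 1, -1].
Row 1 of H: [-1, 1, 1, 1, -1, 1, -1, -1].
Row 5 of H: [1, -1, -1, -1, -1, 1, -1, -1].
(H·H^T)[5][5] = Σ_j H[5][j]·H[5][j] = (1)² + (-1)² + (-1)² + (-1)² + (-1)² + (1)² + (-1)² + (-1)² = 1 + 1 + 1 + 1 + 1 + 1 + 1 + 1 = 8.
(H·H^T)[1][0] = Σ_j H[1][j]·H[0][j] = (-1)·(1) + (1)·(1) + (1)·(-1) + (1)·(1) + (-1)·(-1) + (1)·(1) + (-1)·(1) + (-1)·(-1) = -1 + 1 + -1 + 1 + 1 + 1 + -1 + 1 = 2.
Rows 1 and 0 are not orthogonal (dot product = 2 ≠ 0), so H is not a Hadamard matrix.

(5,5) entry = 8; (1,0) entry = 2.


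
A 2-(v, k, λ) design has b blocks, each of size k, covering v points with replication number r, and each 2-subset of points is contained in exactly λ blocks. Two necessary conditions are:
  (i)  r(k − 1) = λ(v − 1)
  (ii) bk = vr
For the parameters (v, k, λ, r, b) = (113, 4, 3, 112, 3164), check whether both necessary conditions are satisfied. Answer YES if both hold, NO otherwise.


Condition (i): r(k − 1) = 112·3 = 336; λ(v − 1) = 3·112 = 336. Match? YES.
Condition (ii): bk = 3164·4 = 12656; vr = 113·112 = 12656. Match? YES.
Both conditions hold? YES.

YES


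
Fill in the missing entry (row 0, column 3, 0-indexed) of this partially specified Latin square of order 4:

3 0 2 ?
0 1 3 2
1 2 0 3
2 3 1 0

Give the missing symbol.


Row 0 contains symbols [0, 2, 3] — missing [1].
Column 3 contains symbols [0, 2, 3] — missing [1].
The missing symbol must appear in both missing sets; intersection = [1].
Therefore the hidden value is 1.

Missing value = 1.


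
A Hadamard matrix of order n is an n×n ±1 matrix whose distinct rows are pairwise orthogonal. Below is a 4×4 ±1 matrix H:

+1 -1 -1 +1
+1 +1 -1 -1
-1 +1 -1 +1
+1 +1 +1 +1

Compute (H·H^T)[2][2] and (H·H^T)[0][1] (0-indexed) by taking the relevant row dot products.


Row 0 of H: [1, -1, -1, 1].
Row 1 of H: [1, 1, -1, -1].
Row 2 of H: [-1, 1, -1, 1].
(H·H^T)[2][2] = Σ_j H[2][j]·H[2][j] = (-1)² + (1)² + (-1)² + (1)² = 1 + 1 + 1 + 1 = 4.
(H·H^T)[0][1] = Σ_j H[0][j]·H[1][j] = (1)·(1) + (-1)·(1) + (-1)·(-1) + (1)·(-1) = 1 + -1 + 1 + -1 = 0.
So rows 0 and 1 are orthogonal; the diagonal entry equals n = 4.

(2,2) entry = 4; (0,1) entry = 0.


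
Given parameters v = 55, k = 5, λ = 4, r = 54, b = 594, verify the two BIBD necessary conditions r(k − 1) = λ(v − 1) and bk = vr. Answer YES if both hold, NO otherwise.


Condition (i): r(k − 1) = 54·4 = 216; λ(v − 1) = 4·54 = 216. Match? YES.
Condition (ii): bk = 594·5 = 2970; vr = 55·54 = 2970. Match? YES.
Both conditions hold? YES.

YES


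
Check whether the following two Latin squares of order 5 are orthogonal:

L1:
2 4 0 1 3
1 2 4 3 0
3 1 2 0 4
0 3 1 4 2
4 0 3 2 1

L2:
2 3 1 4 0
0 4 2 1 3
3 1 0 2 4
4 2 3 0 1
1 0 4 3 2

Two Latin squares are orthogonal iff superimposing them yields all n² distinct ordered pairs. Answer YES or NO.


Form the n² = 25 superimposed pairs (L1[i][j], L2[i][j]), row by row (rows and columns indexed from 0):
row 0: (2,2) (4,3) (0,1) (1,4) (3,0)
row 1: (1,0) (2,4) (4,2) (3,1) (0,3)
row 2: (3,3) (1,1) (2,0) (0,2) (4,4)
row 3: (0,4) (3,2) (1,3) (4,0) (2,1)
row 4: (4,1) (0,0) (3,4) (2,3) (1,2)
Orthogonality requires all 25 pairs distinct.
Check by first coordinate: for each symbol s of L1, list the L2 entries in the n cells where L1 = s; they must all differ.
  L1 = 0: L2 entries (in reading order) 1, 3, 2, 4, 0 — all 5 distinct ✓
  L1 = 1: L2 entries (in reading order) 4, 0, 1, 3, 2 — all 5 distinct ✓
  L1 = 2: L2 entries (in reading order) 2, 4, 0, 1, 3 — all 5 distinct ✓
  L1 = 3: L2 entries (in reading order) 0, 1, 3, 2, 4 — all 5 distinct ✓
  L1 = 4: L2 entries (in reading order) 3, 2, 4, 0, 1 — all 5 distinct ✓
Every symbol of L1 meets every symbol of L2 exactly once, so all 25 pairs are distinct (25 of 25).
Conclusion: YES.

YES


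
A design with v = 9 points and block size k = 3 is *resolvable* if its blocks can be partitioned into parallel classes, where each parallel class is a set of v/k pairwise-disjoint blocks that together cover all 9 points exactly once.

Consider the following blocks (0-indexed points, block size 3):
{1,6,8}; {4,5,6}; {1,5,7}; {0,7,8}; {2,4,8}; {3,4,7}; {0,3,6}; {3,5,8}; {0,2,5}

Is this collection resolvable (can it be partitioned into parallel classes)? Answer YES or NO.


v = 9, block size k = 3, number of blocks = 9.
For resolvability, blocks must partition into parallel classes of size v/k = 3.
Total blocks must therefore be a multiple of 3: 9 = 3·3 + 0 ⇒ divisible ✓.
Consider block {4,5,6}. The only other block(s) in the collection disjoint from it are {0,7,8} — just 1 block(s). Any parallel class containing {4,5,6} would need 2 other blocks each disjoint from it, so no parallel class of size 3 can contain {4,5,6}.
Since every block must belong to some parallel class in a resolution, the collection cannot be partitioned into parallel classes.
Resolvable? NO.

NO


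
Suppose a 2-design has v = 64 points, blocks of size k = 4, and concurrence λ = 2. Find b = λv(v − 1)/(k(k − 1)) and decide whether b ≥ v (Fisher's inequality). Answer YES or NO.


r = λ(v − 1)/(k − 1) = 2·63/3 = 42.
b = vr/k = 64·42/4 = 672.
Fisher's inequality: b ≥ v ⇔ 672 ≥ 64? YES.

YES


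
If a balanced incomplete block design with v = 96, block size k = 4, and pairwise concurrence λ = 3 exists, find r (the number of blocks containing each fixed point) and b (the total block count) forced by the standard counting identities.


Any 2-(v, k, λ) BIBD satisfies two necessary conditions:
  (i)  Each point sits in r blocks, and counting incidences through any fixed point gives r(k − 1) = λ(v − 1), so r = λ(v − 1)/(k − 1).
  (ii) Total incidences bk = vr, so b = vr/k.
Step 1: r = λ(v − 1)/(k − 1) = 3·(96 − 1)/(4 − 1) = 3·95/3 = 285/3 = 95.
Step 2: b = vr/k = 96·95/4 = 9120/4 = 2280.
Check integrality: r = 95 ∈ Z ✓, b = 2280 ∈ Z ✓.
(These identities are necessary conditions: they determine r and b for any design with these parameters, but do not by themselves prove that one exists.)

r = 95, b = 2280.


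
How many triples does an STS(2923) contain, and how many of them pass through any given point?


An STS(v) is a 2-(v, 3, 1) BIBD: block size k = 3, λ = 1.
Replication: r(k − 1) = λ(v − 1) ⇒ r·2 = 2923 − 1 = 2922 ⇒ r = 1461.
Block count: b = v(v − 1)/6 = 2923·2922/6 = 8541006/6 = 1423501.
(Check via bk = vr: 1423501·3 = 4270503 = 2923·1461 = 4270503 ✓.)

r = 1461, b = 1423501.


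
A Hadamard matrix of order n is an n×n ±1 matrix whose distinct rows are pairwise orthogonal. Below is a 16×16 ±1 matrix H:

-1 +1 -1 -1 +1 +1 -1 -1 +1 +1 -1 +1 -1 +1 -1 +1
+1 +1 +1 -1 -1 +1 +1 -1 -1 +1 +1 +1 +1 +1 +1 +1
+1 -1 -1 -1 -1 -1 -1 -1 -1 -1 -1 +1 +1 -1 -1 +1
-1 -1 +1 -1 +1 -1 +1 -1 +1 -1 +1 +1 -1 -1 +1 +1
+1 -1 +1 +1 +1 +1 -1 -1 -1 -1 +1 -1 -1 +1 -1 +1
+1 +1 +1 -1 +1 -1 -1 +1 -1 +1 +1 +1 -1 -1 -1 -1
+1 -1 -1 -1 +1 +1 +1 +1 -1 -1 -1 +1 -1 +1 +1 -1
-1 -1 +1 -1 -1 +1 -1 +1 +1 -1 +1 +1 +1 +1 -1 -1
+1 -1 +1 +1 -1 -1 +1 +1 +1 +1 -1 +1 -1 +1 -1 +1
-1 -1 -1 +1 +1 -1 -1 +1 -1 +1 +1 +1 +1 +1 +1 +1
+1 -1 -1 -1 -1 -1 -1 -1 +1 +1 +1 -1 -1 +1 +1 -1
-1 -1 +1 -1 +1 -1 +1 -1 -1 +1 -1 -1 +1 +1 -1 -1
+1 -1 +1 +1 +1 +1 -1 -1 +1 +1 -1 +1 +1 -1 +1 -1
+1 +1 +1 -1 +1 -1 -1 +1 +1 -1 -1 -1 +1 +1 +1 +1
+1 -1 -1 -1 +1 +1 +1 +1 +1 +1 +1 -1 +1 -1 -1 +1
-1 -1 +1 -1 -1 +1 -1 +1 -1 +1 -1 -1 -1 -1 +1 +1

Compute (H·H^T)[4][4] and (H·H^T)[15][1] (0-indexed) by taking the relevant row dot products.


Row 1 of H: [1, 1, 1, -1, -1, 1, 1, -1, -1, 1, 1, 1, 1, 1, 1, 1].
Row 4 of H: [1, -1, 1, 1, 1, 1, -1, -1, -1, -1, 1, -1, -1, 1, -1, 1].
Row 15 of H: [-1, -1, 1, -1, -1, 1, -1, 1, -1, 1, -1, -1, -1, -1, 1, 1].
(H·H^T)[4][4] = Σ_j H[4][j]·H[4][j] = (1)² + (-1)² + (1)² + (1)² + (1)² + (1)² + (-1)² + (-1)² + (-1)² + (-1)² + (1)² + (-1)² + (-1)² + (1)² + (-1)² + (1)² = 1 + 1 + 1 + 1 + 1 + 1 + 1 + 1 + 1 + 1 + 1 + 1 + 1 + 1 + 1 + 1 = 16.
(H·H^T)[15][1] = Σ_j H[15][j]·H[1][j] = (-1)·(1) + (-1)·(1) + (1)·(1) + (-1)·(-1) + (-1)·(-1) + (1)·(1) + (-1)·(1) + (1)·(-1) + (-1)·(-1) + (1)·(1) + (-1)·(1) + (-1)·(1) + (-1)·(1) + (-1)·(1) + (1)·(1) + (1)·(1) = -1 + -1 + 1 + 1 + 1 + 1 + -1 + -1 + 1 + 1 + -1 + -1 + -1 + -1 + 1 + 1 = 0.
So rows 15 and 1 are orthogonal; the diagonal entry equals n = 16.

(4,4) entry = 16; (15,1) entry = 0.


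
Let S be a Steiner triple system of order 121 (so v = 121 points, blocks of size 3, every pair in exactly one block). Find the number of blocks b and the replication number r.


An STS(v) is a 2-(v, 3, 1) BIBD: block size k = 3, λ = 1.
Replication: r(k − 1) = λ(v − 1) ⇒ r·2 = 121 − 1 = 120 ⇒ r = 60.
Block count: bk = vr ⇒ b·3 = 121·60 = 7260 ⇒ b = 2420.
(Check via b = v(v − 1)/6 = 121·120/6 = 14520/6 = 2420.)

r = 60, b = 2420.


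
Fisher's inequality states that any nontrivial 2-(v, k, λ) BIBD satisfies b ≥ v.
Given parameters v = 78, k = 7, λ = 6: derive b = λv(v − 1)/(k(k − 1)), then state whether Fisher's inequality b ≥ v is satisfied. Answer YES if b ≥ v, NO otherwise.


r = λ(v − 1)/(k − 1) = 6·77/6 = 77.
b = vr/k = 78·77/7 = 858.
Fisher's inequality: b ≥ v ⇔ 858 ≥ 78? YES.

YES


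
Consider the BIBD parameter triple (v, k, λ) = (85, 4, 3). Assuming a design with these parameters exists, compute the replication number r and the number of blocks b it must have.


Any 2-(v, k, λ) BIBD satisfies two necessary conditions:
  (i)  Each point sits in r blocks, and counting incidences through any fixed point gives r(k − 1) = λ(v − 1), so r = λ(v − 1)/(k − 1).
  (ii) Total incidences bk = vr, so b = vr/k.
Step 1: r = λ(v − 1)/(k − 1) = 3·(85 − 1)/(4 − 1) = 3·84/3 = 252/3 = 84.
Step 2: b = vr/k = 85·84/4 = 7140/4 = 1785.
Check integrality: r = 84 ∈ Z ✓, b = 1785 ∈ Z ✓.
(These identities are necessary conditions: they determine r and b for any design with these parameters, but do not by themselves prove that one exists.)

r = 84, b = 1785.


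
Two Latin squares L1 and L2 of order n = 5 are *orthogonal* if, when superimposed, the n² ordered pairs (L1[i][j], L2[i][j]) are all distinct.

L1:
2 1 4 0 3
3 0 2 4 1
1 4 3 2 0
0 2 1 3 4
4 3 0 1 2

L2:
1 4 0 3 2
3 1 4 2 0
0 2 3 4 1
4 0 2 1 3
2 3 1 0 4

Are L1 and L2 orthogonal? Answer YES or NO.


Form the n² = 25 superimposed pairs (L1[i][j], L2[i][j]), row by row (rows and columns indexed from 0):
row 0: (2,1) (1,4) (4,0) (0,3) (3,2)
row 1: (3,3) (0,1) (2,4) (4,2) (1,0)
row 2: (1,0) (4,2) (3,3) (2,4) (0,1)
row 3: (0,4) (2,0) (1,2) (3,1) (4,3)
row 4: (4,2) (3,3) (0,1) (1,0) (2,4)
Orthogonality requires all 25 pairs distinct.
But the pair (1,0) repeats: cell (1,4) has L1 = 1, L2 = 0, and cell (2,0) has L1 = 1, L2 = 0.
A repeated pair means some other pair never occurs (only 15 distinct pairs out of 25), so the squares are not orthogonal.
Conclusion: NO.

NO


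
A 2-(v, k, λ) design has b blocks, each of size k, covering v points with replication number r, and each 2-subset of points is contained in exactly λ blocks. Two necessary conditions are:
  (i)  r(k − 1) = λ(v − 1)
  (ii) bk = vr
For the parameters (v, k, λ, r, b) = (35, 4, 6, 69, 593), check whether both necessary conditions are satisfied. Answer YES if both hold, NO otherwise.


Condition (i): r(k − 1) = 69·3 = 207; λ(v − 1) = 6·34 = 204. Match? NO.
Condition (ii): bk = 593·4 = 2372; vr = 35·69 = 2415. Match? NO.
Both conditions hold? NO.

NO


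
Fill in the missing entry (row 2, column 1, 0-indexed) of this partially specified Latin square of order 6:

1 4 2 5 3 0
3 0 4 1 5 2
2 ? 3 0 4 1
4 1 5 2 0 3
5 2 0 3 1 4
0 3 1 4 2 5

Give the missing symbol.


Row 2 contains symbols [0, 1, 2, 3, 4] — missing [5].
Column 1 contains symbols [0, 1, 2, 3, 4] — missing [5].
The missing symbol must appear in both missing sets; intersection = [5].
Therefore the hidden value is 5.

Missing value = 5.


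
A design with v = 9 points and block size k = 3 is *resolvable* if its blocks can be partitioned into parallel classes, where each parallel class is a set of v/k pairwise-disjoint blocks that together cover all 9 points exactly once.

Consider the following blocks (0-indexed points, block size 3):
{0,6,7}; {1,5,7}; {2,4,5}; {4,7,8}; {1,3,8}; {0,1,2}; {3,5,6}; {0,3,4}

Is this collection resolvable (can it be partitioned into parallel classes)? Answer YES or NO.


v = 9, block size k = 3, number of blocks = 8.
For resolvability, blocks must partition into parallel classes of size v/k = 3.
Total blocks must therefore be a multiple of 3: 8 = 3·2 + 2 ⇒ not divisible ✗.
Resolvable? NO.

NO


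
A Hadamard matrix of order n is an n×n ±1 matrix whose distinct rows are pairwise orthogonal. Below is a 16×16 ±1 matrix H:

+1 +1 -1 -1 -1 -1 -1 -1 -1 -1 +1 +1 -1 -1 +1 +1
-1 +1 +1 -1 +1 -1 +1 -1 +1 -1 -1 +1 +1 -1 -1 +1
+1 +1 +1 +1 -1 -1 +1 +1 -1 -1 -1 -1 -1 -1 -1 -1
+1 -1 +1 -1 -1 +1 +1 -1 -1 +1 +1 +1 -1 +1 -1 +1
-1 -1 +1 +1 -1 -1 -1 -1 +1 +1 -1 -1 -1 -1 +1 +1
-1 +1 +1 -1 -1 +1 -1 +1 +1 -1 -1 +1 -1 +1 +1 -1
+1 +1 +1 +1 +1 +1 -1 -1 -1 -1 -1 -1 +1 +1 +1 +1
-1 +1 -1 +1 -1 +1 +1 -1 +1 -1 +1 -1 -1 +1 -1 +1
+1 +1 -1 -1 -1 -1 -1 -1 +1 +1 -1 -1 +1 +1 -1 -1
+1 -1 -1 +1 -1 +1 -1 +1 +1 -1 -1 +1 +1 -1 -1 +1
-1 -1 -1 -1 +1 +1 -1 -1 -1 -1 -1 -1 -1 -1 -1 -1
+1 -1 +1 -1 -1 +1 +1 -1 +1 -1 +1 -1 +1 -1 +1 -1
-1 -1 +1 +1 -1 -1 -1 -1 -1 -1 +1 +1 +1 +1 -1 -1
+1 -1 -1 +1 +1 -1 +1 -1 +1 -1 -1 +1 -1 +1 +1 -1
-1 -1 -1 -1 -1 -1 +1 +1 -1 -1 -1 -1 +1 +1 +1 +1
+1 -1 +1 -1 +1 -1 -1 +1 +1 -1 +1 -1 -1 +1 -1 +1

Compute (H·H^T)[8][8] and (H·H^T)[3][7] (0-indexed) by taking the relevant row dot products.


Row 3 of H: [1, -1, 1, -1, -1, 1, 1, -1, -1, 1, 1, 1, -1, 1, -1, 1].
Row 7 of H: [-1, 1, -1, 1, -1, 1, 1, -1, 1, -1, 1, -1, -1, 1, -1, 1].
Row 8 of H: [1, 1, -1, -1, -1, -1, -1, -1, 1, 1, -1, -1, 1, 1, -1, -1].
(H·H^T)[8][8] = Σ_j H[8][j]·H[8][j] = (1)² + (1)² + (-1)² + (-1)² + (-1)² + (-1)² + (-1)² + (-1)² + (1)² + (1)² + (-1)² + (-1)² + (1)² + (1)² + (-1)² + (-1)² = 1 + 1 + 1 + 1 + 1 + 1 + 1 + 1 + 1 + 1 + 1 + 1 + 1 + 1 + 1 + 1 = 16.
(H·H^T)[3][7] = Σ_j H[3][j]·H[7][j] = (1)·(-1) + (-1)·(1) + (1)·(-1) + (-1)·(1) + (-1)·(-1) + (1)·(1) + (1)·(1) + (-1)·(-1) + (-1)·(1) + (1)·(-1) + (1)·(1) + (1)·(-1) + (-1)·(-1) + (1)·(1) + (-1)·(-1) + (1)·(1) = -1 + -1 + -1 + -1 + 1 + 1 + 1 + 1 + -1 + -1 + 1 + -1 + 1 + 1 + 1 + 1 = 2.
Rows 3 and 7 are not orthogonal (dot product = 2 ≠ 0), so H is not a Hadamard matrix.

(8,8) entry = 16; (3,7) entry = 2.


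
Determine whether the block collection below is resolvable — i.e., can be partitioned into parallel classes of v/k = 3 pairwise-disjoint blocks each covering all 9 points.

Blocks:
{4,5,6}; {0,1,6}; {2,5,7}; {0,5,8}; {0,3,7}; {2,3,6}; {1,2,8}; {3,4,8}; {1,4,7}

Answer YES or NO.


v = 9, block size k = 3, number of blocks = 9.
For resolvability, blocks must partition into parallel classes of size v/k = 3.
Total blocks must therefore be a multiple of 3: 9 = 3·3 + 0 ⇒ divisible ✓.
Greedy packing gives 3 candidate class(es). Each should be a full parallel class (size 3, covers all 9 points).
  Class 1 (3 blocks): {4,5,6}; {0,3,7}; {1,2,8}. Points covered: [0, 1, 2, 3, 4, 5, 6, 7, 8].
  Class 2 (3 blocks): {0,1,6}; {2,5,7}; {3,4,8}. Points covered: [0, 1, 2, 3, 4, 5, 6, 7, 8].
  Class 3 (3 blocks): {0,5,8}; {2,3,6}; {1,4,7}. Points covered: [0, 1, 2, 3, 4, 5, 6, 7, 8].
All classes full (size 3)? YES. All classes cover every point? YES.
Resolvable? YES.

YES


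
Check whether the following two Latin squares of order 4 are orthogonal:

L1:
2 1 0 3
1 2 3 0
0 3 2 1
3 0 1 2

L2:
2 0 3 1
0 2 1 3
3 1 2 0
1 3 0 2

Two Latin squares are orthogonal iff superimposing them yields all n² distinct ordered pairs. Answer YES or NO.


Form the n² = 16 superimposed pairs (L1[i][j], L2[i][j]), row by row (rows and columns indexed from 0):
row 0: (2,2) (1,0) (0,3) (3,1)
row 1: (1,0) (2,2) (3,1) (0,3)
row 2: (0,3) (3,1) (2,2) (1,0)
row 3: (3,1) (0,3) (1,0) (2,2)
Orthogonality requires all 16 pairs distinct.
But the pair (1,0) repeats: cell (0,1) has L1 = 1, L2 = 0, and cell (1,0) has L1 = 1, L2 = 0.
A repeated pair means some other pair never occurs (only 4 distinct pairs out of 16), so the squares are not orthogonal.
Conclusion: NO.

NO


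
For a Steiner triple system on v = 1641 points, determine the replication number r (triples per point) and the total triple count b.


An STS(v) is a 2-(v, 3, 1) BIBD: block size k = 3, λ = 1.
Replication: r(k − 1) = λ(v − 1) ⇒ r·2 = 1641 − 1 = 1640 ⇒ r = 820.
Block count: bk = vr ⇒ b·3 = 1641·820 = 1345620 ⇒ b = 448540.

r = 820, b = 448540.


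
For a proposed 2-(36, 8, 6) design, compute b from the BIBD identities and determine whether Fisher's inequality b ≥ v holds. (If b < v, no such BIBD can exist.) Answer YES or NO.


r = λ(v − 1)/(k − 1) = 6·35/7 = 30.
b = vr/k = 36·30/8 = 135.
Fisher's inequality: b ≥ v ⇔ 135 ≥ 36? YES.

YES


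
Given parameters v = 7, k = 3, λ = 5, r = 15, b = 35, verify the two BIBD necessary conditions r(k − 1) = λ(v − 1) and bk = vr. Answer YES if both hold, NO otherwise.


Condition (i): r(k − 1) = 15·2 = 30; λ(v − 1) = 5·6 = 30. Match? YES.
Condition (ii): bk = 35·3 = 105; vr = 7·15 = 105. Match? YES.
Both conditions hold? YES.

YES


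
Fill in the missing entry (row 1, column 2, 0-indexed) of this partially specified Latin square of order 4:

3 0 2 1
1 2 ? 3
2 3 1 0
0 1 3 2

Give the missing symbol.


Row 1 contains symbols [1, 2, 3] — missing [0].
Column 2 contains symbols [1, 2, 3] — missing [0].
The missing symbol must appear in both missing sets; intersection = [0].
Therefore the hidden value is 0.

Missing value = 0.


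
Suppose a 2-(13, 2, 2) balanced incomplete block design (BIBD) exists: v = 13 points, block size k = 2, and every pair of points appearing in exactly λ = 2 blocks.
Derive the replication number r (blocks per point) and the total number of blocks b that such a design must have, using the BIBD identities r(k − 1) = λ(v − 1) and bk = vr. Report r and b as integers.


Any 2-(v, k, λ) BIBD satisfies two necessary conditions:
  (i)  Each point sits in r blocks, and counting incidences through any fixed point gives r(k − 1) = λ(v − 1), so r = λ(v − 1)/(k − 1).
  (ii) Total incidences bk = vr, so b = vr/k.
Step 1: r = λ(v − 1)/(k − 1) = 2·(13 − 1)/(2 − 1) = 2·12/1 = 24/1 = 24.
Step 2: b = vr/k = 13·24/2 = 312/2 = 156.
Check integrality: r = 24 ∈ Z ✓, b = 156 ∈ Z ✓.
(These identities are necessary conditions: they determine r and b for any design with these parameters, but do not by themselves prove that one exists.)

r = 24, b = 156.


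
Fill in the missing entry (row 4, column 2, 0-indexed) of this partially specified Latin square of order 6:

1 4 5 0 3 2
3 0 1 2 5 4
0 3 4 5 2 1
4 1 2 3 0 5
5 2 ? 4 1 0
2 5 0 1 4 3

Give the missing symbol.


Row 4 contains symbols [0, 1, 2, 4, 5] — missing [3].
Column 2 contains symbols [0, 1, 2, 4, 5] — missing [3].
The missing symbol must appear in both missing sets; intersection = [3].
Therefore the hidden value is 3.

Missing value = 3.


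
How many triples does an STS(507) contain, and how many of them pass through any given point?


An STS(v) is a 2-(v, 3, 1) BIBD: block size k = 3, λ = 1.
Replication: r(k − 1) = λ(v − 1) ⇒ r·2 = 507 − 1 = 506 ⇒ r = 253.
Block count: bk = vr ⇒ b·3 = 507·253 = 128271 ⇒ b = 42757.
(Check via b = v(v − 1)/6 = 507·506/6 = 256542/6 = 42757.)

r = 253, b = 42757.


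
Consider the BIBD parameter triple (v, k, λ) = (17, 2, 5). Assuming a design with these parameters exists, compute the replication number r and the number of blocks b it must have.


Any 2-(v, k, λ) BIBD satisfies two necessary conditions:
  (i)  Each point sits in r blocks, and counting incidences through any fixed point gives r(k − 1) = λ(v − 1), so r = λ(v − 1)/(k − 1).
  (ii) Total incidences bk = vr, so b = vr/k.
Step 1: r = λ(v − 1)/(k − 1) = 5·(17 − 1)/(2 − 1) = 5·16/1 = 80/1 = 80.
Step 2: b = vr/k = 17·80/2 = 1360/2 = 680.
Check integrality: r = 80 ∈ Z ✓, b = 680 ∈ Z ✓.
(These identities are necessary conditions: they determine r and b for any design with these parameters, but do not by themselves prove that one exists.)

r = 80, b = 680.


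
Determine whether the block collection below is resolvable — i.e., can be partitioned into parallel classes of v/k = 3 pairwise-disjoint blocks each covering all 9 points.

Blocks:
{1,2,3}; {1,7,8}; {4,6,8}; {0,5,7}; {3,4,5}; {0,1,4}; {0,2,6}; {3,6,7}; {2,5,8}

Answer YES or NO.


v = 9, block size k = 3, number of blocks = 9.
For resolvability, blocks must partition into parallel classes of size v/k = 3.
Total blocks must therefore be a multiple of 3: 9 = 3·3 + 0 ⇒ divisible ✓.
Greedy packing gives 3 candidate class(es). Each should be a full parallel class (size 3, covers all 9 points).
  Class 1 (3 blocks): {1,2,3}; {4,6,8}; {0,5,7}. Points covered: [0, 1, 2, 3, 4, 5, 6, 7, 8].
  Class 2 (3 blocks): {1,7,8}; {3,4,5}; {0,2,6}. Points covered: [0, 1, 2, 3, 4, 5, 6, 7, 8].
  Class 3 (3 blocks): {0,1,4}; {3,6,7}; {2,5,8}. Points covered: [0, 1, 2, 3, 4, 5, 6, 7, 8].
All classes full (size 3)? YES. All classes cover every point? YES.
Resolvable? YES.

YES


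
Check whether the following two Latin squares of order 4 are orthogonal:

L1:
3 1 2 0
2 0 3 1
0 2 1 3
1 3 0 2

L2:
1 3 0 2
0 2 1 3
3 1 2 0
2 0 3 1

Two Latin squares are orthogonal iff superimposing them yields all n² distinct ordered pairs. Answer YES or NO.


Form the n² = 16 superimposed pairs (L1[i][j], L2[i][j]), row by row (rows and columns indexed from 0):
row 0: (3,1) (1,3) (2,0) (0,2)
row 1: (2,0) (0,2) (3,1) (1,3)
row 2: (0,3) (2,1) (1,2) (3,0)
row 3: (1,2) (3,0) (0,3) (2,1)
Orthogonality requires all 16 pairs distinct.
But the pair (2,0) repeats: cell (0,2) has L1 = 2, L2 = 0, and cell (1,0) has L1 = 2, L2 = 0.
A repeated pair means some other pair never occurs (only 8 distinct pairs out of 16), so the squares are not orthogonal.
Conclusion: NO.

NO


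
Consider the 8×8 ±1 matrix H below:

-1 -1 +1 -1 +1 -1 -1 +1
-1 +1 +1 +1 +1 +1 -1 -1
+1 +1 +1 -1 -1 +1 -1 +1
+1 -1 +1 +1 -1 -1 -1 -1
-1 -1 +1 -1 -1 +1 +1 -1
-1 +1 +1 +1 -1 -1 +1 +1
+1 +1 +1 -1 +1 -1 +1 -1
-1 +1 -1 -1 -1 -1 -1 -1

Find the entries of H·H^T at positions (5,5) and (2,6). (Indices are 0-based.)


Row 2 of H: [1, 1, 1, -1, -1, 1, -1, 1].
Row 5 of H: [-1, 1, 1, 1, -1, -1, 1, 1].
Row 6 of H: [1, 1, 1, -1, 1, -1, 1, -1].
(H·H^T)[5][5] = Σ_j H[5][j]·H[5][j] = (-1)² + (1)² + (1)² + (1)² + (-1)² + (-1)² + (1)² + (1)² = 1 + 1 + 1 + 1 + 1 + 1 + 1 + 1 = 8.
(H·H^T)[2][6] = Σ_j H[2][j]·H[6][j] = (1)·(1) + (1)·(1) + (1)·(1) + (-1)·(-1) + (-1)·(1) + (1)·(-1) + (-1)·(1) + (1)·(-1) = 1 + 1 + 1 + 1 + -1 + -1 + -1 + -1 = 0.
So rows 2 and 6 are orthogonal; the diagonal entry equals n = 8.

(5,5) entry = 8; (2,6) entry = 0.


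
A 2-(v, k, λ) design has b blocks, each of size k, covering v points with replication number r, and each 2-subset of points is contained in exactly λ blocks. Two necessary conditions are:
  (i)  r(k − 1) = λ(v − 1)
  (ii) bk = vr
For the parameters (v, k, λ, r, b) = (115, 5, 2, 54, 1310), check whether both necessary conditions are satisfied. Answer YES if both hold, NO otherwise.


Condition (i): r(k − 1) = 54·4 = 216; λ(v − 1) = 2·114 = 228. Match? NO.
Condition (ii): bk = 1310·5 = 6550; vr = 115·54 = 6210. Match? NO.
Both conditions hold? NO.

NO


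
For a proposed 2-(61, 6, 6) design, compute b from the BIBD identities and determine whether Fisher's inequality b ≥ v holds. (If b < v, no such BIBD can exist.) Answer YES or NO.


r = λ(v − 1)/(k − 1) = 6·60/5 = 72.
b = vr/k = 61·72/6 = 732.
Fisher's inequality: b ≥ v ⇔ 732 ≥ 61? YES.

YES


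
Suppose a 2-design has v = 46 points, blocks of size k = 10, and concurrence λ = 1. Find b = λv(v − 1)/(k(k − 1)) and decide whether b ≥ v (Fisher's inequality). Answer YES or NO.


r = λ(v − 1)/(k − 1) = 1·45/9 = 5.
b = vr/k = 46·5/10 = 23.
Fisher's inequality: b ≥ v ⇔ 23 ≥ 46? NO.

NO


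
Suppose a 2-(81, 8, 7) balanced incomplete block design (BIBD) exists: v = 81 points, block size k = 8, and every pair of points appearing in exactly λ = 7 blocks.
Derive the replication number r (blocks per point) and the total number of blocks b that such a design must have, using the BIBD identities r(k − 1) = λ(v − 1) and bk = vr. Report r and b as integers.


Any 2-(v, k, λ) BIBD satisfies two necessary conditions:
  (i)  Each point sits in r blocks, and counting incidences through any fixed point gives r(k − 1) = λ(v − 1), so r = λ(v − 1)/(k − 1).
  (ii) Total incidences bk = vr, so b = vr/k.
Step 1: r = λ(v − 1)/(k − 1) = 7·(81 − 1)/(8 − 1) = 7·80/7 = 560/7 = 80.
Step 2: b = vr/k = 81·80/8 = 6480/8 = 810.
Check integrality: r = 80 ∈ Z ✓, b = 810 ∈ Z ✓.
(These identities are necessary conditions: they determine r and b for any design with these parameters, but do not by themselves prove that one exists.)

r = 80, b = 810.


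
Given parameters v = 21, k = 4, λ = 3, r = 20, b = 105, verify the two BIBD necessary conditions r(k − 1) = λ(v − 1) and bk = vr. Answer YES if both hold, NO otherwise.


Condition (i): r(k − 1) = 20·3 = 60; λ(v − 1) = 3·20 = 60. Match? YES.
Condition (ii): bk = 105·4 = 420; vr = 21·20 = 420. Match? YES.
Both conditions hold? YES.

YES


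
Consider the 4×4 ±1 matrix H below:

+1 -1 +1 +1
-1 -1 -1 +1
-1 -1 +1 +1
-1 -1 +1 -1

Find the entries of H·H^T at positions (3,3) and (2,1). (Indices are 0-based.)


Row 1 of H: [-1, -1, -1, 1].
Row 2 of H: [-1, -1, 1, 1].
Row 3 of H: [-1, -1, 1, -1].
(H·H^T)[3][3] = Σ_j H[3][j]·H[3][j] = (-1)² + (-1)² + (1)² + (-1)² = 1 + 1 + 1 + 1 = 4.
(H·H^T)[2][1] = Σ_j H[2][j]·H[1][j] = (-1)·(-1) + (-1)·(-1) + (1)·(-1) + (1)·(1) = 1 + 1 + -1 + 1 = 2.
Rows 2 and 1 are not orthogonal (dot product = 2 ≠ 0), so H is not a Hadamard matrix.

(3,3) entry = 4; (2,1) entry = 2.


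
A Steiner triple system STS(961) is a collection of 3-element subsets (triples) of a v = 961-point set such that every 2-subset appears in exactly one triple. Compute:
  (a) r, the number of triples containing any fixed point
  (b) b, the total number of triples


An STS(v) is a 2-(v, 3, 1) BIBD: block size k = 3, λ = 1.
Replication: r(k − 1) = λ(v − 1) ⇒ r·2 = 961 − 1 = 960 ⇒ r = 480.
Block count: bk = vr ⇒ b·3 = 961·480 = 461280 ⇒ b = 153760.

r = 480, b = 153760.


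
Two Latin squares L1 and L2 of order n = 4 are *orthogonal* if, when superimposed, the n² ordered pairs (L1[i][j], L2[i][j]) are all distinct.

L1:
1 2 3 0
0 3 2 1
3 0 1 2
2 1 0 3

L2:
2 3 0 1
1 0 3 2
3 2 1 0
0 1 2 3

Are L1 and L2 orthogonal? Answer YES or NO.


Form the n² = 16 superimposed pairs (L1[i][j], L2[i][j]), row by row (rows and columns indexed from 0):
row 0: (1,2) (2,3) (3,0) (0,1)
row 1: (0,1) (3,0) (2,3) (1,2)
row 2: (3,3) (0,2) (1,1) (2,0)
row 3: (2,0) (1,1) (0,2) (3,3)
Orthogonality requires all 16 pairs distinct.
But the pair (0,1) repeats: cell (0,3) has L1 = 0, L2 = 1, and cell (1,0) has L1 = 0, L2 = 1.
A repeated pair means some other pair never occurs (only 8 distinct pairs out of 16), so the squares are not orthogonal.
Conclusion: NO.

NO


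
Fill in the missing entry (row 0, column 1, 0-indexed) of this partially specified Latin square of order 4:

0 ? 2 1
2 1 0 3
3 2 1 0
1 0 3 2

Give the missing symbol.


Row 0 contains symbols [0, 1, 2] — missing [3].
Column 1 contains symbols [0, 1, 2] — missing [3].
The missing symbol must appear in both missing sets; intersection = [3].
Therefore the hidden value is 3.

Missing value = 3.


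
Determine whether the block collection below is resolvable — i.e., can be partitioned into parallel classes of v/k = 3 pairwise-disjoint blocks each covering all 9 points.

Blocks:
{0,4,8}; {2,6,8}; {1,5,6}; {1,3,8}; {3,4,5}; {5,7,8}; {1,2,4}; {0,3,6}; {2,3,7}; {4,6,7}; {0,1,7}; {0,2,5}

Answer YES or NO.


v = 9, block size k = 3, number of blocks = 12.
For resolvability, blocks must partition into parallel classes of size v/k = 3.
Total blocks must therefore be a multiple of 3: 12 = 3·4 + 0 ⇒ divisible ✓.
Greedy packing gives 4 candidate class(es). Each should be a full parallel class (size 3, covers all 9 points).
  Class 1 (3 blocks): {0,4,8}; {1,5,6}; {2,3,7}. Points covered: [0, 1, 2, 3, 4, 5, 6, 7, 8].
  Class 2 (3 blocks): {2,6,8}; {3,4,5}; {0,1,7}. Points covered: [0, 1, 2, 3, 4, 5, 6, 7, 8].
  Class 3 (3 blocks): {1,3,8}; {4,6,7}; {0,2,5}. Points covered: [0, 1, 2, 3, 4, 5, 6, 7, 8].
  Class 4 (3 blocks): {5,7,8}; {1,2,4}; {0,3,6}. Points covered: [0, 1, 2, 3, 4, 5, 6, 7, 8].
All classes full (size 3)? YES. All classes cover every point? YES.
Resolvable? YES.

YES


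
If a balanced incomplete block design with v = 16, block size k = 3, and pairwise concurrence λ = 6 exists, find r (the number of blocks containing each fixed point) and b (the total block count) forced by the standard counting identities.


Any 2-(v, k, λ) BIBD satisfies two necessary conditions:
  (i)  Each point sits in r blocks, and counting incidences through any fixed point gives r(k − 1) = λ(v − 1), so r = λ(v − 1)/(k − 1).
  (ii) Total incidences bk = vr, so b = vr/k.
Step 1: r = λ(v − 1)/(k − 1) = 6·(16 − 1)/(3 − 1) = 6·15/2 = 90/2 = 45.
Step 2: b = vr/k = 16·45/3 = 720/3 = 240.
Check integrality: r = 45 ∈ Z ✓, b = 240 ∈ Z ✓.
(These identities are necessary conditions: they determine r and b for any design with these parameters, but do not by themselves prove that one exists.)

r = 45, b = 240.


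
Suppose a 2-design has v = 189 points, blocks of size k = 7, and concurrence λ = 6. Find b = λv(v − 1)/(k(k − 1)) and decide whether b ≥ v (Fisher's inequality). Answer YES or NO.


r = λ(v − 1)/(k − 1) = 6·188/6 = 188.
b = vr/k = 189·188/7 = 5076.
Fisher's inequality: b ≥ v ⇔ 5076 ≥ 189? YES.

YES


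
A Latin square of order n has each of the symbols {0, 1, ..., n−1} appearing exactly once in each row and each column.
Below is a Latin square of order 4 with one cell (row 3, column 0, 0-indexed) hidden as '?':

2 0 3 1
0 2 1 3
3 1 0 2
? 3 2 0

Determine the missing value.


Row 3 contains symbols [0, 2, 3] — missing [1].
Column 0 contains symbols [0, 2, 3] — missing [1].
The missing symbol must appear in both missing sets; intersection = [1].
Therefore the hidden value is 1.

Missing value = 1.


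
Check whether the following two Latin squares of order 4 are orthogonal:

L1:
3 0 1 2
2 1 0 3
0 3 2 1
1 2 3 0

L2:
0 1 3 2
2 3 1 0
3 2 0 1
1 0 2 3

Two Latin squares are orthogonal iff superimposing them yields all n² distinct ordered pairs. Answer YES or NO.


Form the n² = 16 superimposed pairs (L1[i][j], L2[i][j]), row by row (rows and columns indexed from 0):
row 0: (3,0) (0,1) (1,3) (2,2)
row 1: (2,2) (1,3) (0,1) (3,0)
row 2: (0,3) (3,2) (2,0) (1,1)
row 3: (1,1) (2,0) (3,2) (0,3)
Orthogonality requires all 16 pairs distinct.
But the pair (2,2) repeats: cell (0,3) has L1 = 2, L2 = 2, and cell (1,0) has L1 = 2, L2 = 2.
A repeated pair means some other pair never occurs (only 8 distinct pairs out of 16), so the squares are not orthogonal.
Conclusion: NO.

NO


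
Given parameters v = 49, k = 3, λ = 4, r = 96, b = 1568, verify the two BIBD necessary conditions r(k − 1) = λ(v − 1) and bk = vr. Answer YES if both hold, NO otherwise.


Condition (i): r(k − 1) = 96·2 = 192; λ(v − 1) = 4·48 = 192. Match? YES.
Condition (ii): bk = 1568·3 = 4704; vr = 49·96 = 4704. Match? YES.
Both conditions hold? YES.

YES


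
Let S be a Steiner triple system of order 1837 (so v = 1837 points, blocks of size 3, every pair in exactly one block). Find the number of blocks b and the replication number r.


An STS(v) is a 2-(v, 3, 1) BIBD: block size k = 3, λ = 1.
Replication: r(k − 1) = λ(v − 1) ⇒ r·2 = 1837 − 1 = 1836 ⇒ r = 918.
Block count: bk = vr ⇒ b·3 = 1837·918 = 1686366 ⇒ b = 562122.
(Check via b = v(v − 1)/6 = 1837·1836/6 = 3372732/6 = 562122.)

r = 918, b = 562122.


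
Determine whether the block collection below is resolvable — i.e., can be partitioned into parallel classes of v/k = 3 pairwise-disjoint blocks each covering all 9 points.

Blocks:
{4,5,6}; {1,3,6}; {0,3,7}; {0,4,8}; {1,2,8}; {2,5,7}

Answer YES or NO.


v = 9, block size k = 3, number of blocks = 6.
For resolvability, blocks must partition into parallel classes of size v/k = 3.
Total blocks must therefore be a multiple of 3: 6 = 3·2 + 0 ⇒ divisible ✓.
Greedy packing gives 2 candidate class(es). Each should be a full parallel class (size 3, covers all 9 points).
  Class 1 (3 blocks): {4,5,6}; {0,3,7}; {1,2,8}. Points covered: [0, 1, 2, 3, 4, 5, 6, 7, 8].
  Class 2 (3 blocks): {1,3,6}; {0,4,8}; {2,5,7}. Points covered: [0, 1, 2, 3, 4, 5, 6, 7, 8].
All classes full (size 3)? YES. All classes cover every point? YES.
Resolvable? YES.

YES


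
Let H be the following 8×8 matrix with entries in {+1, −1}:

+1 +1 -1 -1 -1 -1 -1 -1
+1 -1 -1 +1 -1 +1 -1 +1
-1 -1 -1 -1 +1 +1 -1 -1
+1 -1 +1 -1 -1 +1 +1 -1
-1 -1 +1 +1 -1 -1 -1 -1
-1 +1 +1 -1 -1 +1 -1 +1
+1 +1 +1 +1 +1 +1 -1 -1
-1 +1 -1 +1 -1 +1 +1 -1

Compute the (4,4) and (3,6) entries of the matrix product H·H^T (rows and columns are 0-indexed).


Row 3 of H: [1, -1, 1, -1, -1, 1, 1, -1].
Row 4 of H: [-1, -1, 1, 1, -1, -1, -1, -1].
Row 6 of H: [1, 1, 1, 1, 1, 1, -1, -1].
(H·H^T)[4][4] = Σ_j H[4][j]·H[4][j] = (-1)² + (-1)² + (1)² + (1)² + (-1)² + (-1)² + (-1)² + (-1)² = 1 + 1 + 1 + 1 + 1 + 1 + 1 + 1 = 8.
(H·H^T)[3][6] = Σ_j H[3][j]·H[6][j] = (1)·(1) + (-1)·(1) + (1)·(1) + (-1)·(1) + (-1)·(1) + (1)·(1) + (1)·(-1) + (-1)·(-1) = 1 + -1 + 1 + -1 + -1 + 1 + -1 + 1 = 0.
So rows 3 and 6 are orthogonal; the diagonal entry equals n = 8.

(4,4) entry = 8; (3,6) entry = 0.


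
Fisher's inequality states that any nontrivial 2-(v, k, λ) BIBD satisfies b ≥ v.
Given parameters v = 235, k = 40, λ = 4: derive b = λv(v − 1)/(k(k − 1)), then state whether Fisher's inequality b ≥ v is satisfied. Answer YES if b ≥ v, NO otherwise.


b = λv(v − 1)/(k(k − 1)) = 4·235·234/(40·39) = 219960/1560 = 141.
Compare with v = 235: b < v, so Fisher's inequality fails.

NO


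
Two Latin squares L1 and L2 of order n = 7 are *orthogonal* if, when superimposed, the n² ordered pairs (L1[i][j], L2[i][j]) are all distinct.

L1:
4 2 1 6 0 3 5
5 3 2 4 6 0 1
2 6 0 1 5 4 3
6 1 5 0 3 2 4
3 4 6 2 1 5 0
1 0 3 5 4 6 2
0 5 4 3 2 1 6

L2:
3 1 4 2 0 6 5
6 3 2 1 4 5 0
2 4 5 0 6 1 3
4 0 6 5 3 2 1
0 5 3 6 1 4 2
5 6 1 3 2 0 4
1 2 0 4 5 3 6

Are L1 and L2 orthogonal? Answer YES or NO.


Form the n² = 49 superimposed pairs (L1[i][j], L2[i][j]), row by row (rows and columns indexed from 0):
row 0: (4,3) (2,1) (1,4) (6,2) (0,0) (3,6) (5,5)
row 1: (5,6) (3,3) (2,2) (4,1) (6,4) (0,5) (1,0)
row 2: (2,2) (6,4) (0,5) (1,0) (5,6) (4,1) (3,3)
row 3: (6,4) (1,0) (5,6) (0,5) (3,3) (2,2) (4,1)
row 4: (3,0) (4,5) (6,3) (2,6) (1,1) (5,4) (0,2)
row 5: (1,5) (0,6) (3,1) (5,3) (4,2) (6,0) (2,4)
row 6: (0,1) (5,2) (4,0) (3,4) (2,5) (1,3) (6,6)
Orthogonality requires all 49 pairs distinct.
But the pair (2,2) repeats: cell (1,2) has L1 = 2, L2 = 2, and cell (2,0) has L1 = 2, L2 = 2.
A repeated pair means some other pair never occurs (only 35 distinct pairs out of 49), so the squares are not orthogonal.
Conclusion: NO.

NO


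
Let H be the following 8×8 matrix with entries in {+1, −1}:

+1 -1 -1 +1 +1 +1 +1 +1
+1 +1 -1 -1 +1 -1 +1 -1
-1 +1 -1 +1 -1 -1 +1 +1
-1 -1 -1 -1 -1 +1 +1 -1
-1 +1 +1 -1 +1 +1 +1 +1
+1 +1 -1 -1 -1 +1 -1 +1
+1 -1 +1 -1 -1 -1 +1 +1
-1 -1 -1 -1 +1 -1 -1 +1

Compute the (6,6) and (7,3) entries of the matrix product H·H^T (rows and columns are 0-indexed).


Row 3 of H: [-1, -1, -1, -1, -1, 1, 1, -1].
Row 6 of H: [1, -1, 1, -1, -1, -1, 1, 1].
Row 7 of H: [-1, -1, -1, -1, 1, -1, -1, 1].
(H·H^T)[6][6] = Σ_j H[6][j]·H[6][j] = (1)² + (-1)² + (1)² + (-1)² + (-1)² + (-1)² + (1)² + (1)² = 1 + 1 + 1 + 1 + 1 + 1 + 1 + 1 = 8.
(H·H^T)[7][3] = Σ_j H[7][j]·H[3][j] = (-1)·(-1) + (-1)·(-1) + (-1)·(-1) + (-1)·(-1) + (1)·(-1) + (-1)·(1) + (-1)·(1) + (1)·(-1) = 1 + 1 + 1 + 1 + -1 + -1 + -1 + -1 = 0.
So rows 7 and 3 are orthogonal; the diagonal entry equals n = 8.

(6,6) entry = 8; (7,3) entry = 0.


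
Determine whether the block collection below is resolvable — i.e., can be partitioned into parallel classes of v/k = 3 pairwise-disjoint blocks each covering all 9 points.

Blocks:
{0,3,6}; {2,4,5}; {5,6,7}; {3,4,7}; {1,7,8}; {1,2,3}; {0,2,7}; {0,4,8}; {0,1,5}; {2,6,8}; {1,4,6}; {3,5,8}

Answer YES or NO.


v = 9, block size k = 3, number of blocks = 12.
For resolvability, blocks must partition into parallel classes of size v/k = 3.
Total blocks must therefore be a multiple of 3: 12 = 3·4 + 0 ⇒ divisible ✓.
Greedy packing gives 4 candidate class(es). Each should be a full parallel class (size 3, covers all 9 points).
  Class 1 (3 blocks): {0,3,6}; {2,4,5}; {1,7,8}. Points covered: [0, 1, 2, 3, 4, 5, 6, 7, 8].
  Class 2 (3 blocks): {5,6,7}; {1,2,3}; {0,4,8}. Points covered: [0, 1, 2, 3, 4, 5, 6, 7, 8].
  Class 3 (3 blocks): {3,4,7}; {0,1,5}; {2,6,8}. Points covered: [0, 1, 2, 3, 4, 5, 6, 7, 8].
  Class 4 (3 blocks): {0,2,7}; {1,4,6}; {3,5,8}. Points covered: [0, 1, 2, 3, 4, 5, 6, 7, 8].
All classes full (size 3)? YES. All classes cover every point? YES.
Resolvable? YES.

YES


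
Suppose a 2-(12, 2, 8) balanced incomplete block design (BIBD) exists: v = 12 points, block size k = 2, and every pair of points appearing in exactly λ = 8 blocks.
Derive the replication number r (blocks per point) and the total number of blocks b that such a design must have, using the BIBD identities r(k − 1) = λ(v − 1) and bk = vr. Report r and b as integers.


Any 2-(v, k, λ) BIBD satisfies two necessary conditions:
  (i)  Each point sits in r blocks, and counting incidences through any fixed point gives r(k − 1) = λ(v − 1), so r = λ(v − 1)/(k − 1).
  (ii) Total incidences bk = vr, so b = vr/k.
Step 1: r = λ(v − 1)/(k − 1) = 8·(12 − 1)/(2 − 1) = 8·11/1 = 88/1 = 88.
Step 2: b = vr/k = 12·88/2 = 1056/2 = 528.
Check integrality: r = 88 ∈ Z ✓, b = 528 ∈ Z ✓.
(These identities are necessary conditions: they determine r and b for any design with these parameters, but do not by themselves prove that one exists.)

r = 88, b = 528.


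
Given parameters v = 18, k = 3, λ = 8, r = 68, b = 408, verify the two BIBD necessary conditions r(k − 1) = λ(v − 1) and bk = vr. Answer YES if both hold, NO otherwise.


Condition (i): r(k − 1) = 68·2 = 136; λ(v − 1) = 8·17 = 136. Match? YES.
Condition (ii): bk = 408·3 = 1224; vr = 18·68 = 1224. Match? YES.
Both conditions hold? YES.

YES


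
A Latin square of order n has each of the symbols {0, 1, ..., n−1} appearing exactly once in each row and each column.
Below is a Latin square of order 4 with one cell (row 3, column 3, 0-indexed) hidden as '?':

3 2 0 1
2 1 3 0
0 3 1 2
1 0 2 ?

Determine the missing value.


Row 3 contains symbols [0, 1, 2] — missing [3].
Column 3 contains symbols [0, 1, 2] — missing [3].
The missing symbol must appear in both missing sets; intersection = [3].
Therefore the hidden value is 3.

Missing value = 3.
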